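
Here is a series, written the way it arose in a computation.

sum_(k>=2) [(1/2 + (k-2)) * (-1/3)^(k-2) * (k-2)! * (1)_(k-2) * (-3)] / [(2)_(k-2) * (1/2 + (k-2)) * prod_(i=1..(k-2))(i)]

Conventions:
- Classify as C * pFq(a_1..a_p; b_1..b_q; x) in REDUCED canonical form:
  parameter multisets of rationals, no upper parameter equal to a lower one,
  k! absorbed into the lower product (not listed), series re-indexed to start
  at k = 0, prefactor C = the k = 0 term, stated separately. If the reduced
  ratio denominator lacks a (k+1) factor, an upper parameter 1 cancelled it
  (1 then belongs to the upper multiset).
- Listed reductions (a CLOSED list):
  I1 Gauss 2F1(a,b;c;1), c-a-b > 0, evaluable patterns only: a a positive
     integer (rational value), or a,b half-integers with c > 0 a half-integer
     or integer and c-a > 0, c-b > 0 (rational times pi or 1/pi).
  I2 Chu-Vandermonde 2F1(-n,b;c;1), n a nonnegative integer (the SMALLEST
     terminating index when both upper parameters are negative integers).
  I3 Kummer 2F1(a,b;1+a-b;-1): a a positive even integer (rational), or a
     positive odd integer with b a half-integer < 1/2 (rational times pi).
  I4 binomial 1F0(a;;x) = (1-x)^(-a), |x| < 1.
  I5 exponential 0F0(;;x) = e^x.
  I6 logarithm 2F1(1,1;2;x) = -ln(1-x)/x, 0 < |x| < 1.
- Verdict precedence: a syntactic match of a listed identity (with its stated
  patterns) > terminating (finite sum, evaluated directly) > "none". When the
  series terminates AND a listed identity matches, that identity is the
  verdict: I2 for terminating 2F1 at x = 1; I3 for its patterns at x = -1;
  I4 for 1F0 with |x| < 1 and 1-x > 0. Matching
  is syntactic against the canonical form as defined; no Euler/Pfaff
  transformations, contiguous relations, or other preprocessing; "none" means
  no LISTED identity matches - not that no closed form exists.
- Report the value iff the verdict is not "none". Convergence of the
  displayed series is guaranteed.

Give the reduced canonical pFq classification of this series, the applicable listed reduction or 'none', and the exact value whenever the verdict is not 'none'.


The series (x = -1/3) is 2F1: upper {1, 1}, lower {2}, prefactor -3. Verdict (x = -1/3): the I6 logarithm reduction applies (the logarithm: parameters (1,1;2), x = -1/3). Hence: (-9) * ln(4/3).

Structural cue: with t_0 = -3, the factorial ratio (prefactor -3) (k+a-1)!/(a-1)! is a rising factorial (a)_k.
Step ratio: r(k) = (-1/3) * (k+1) (k+1) / [(k+2) (k+1)] - rational; roots negated = parameters, x = (-1/3), C = -3.


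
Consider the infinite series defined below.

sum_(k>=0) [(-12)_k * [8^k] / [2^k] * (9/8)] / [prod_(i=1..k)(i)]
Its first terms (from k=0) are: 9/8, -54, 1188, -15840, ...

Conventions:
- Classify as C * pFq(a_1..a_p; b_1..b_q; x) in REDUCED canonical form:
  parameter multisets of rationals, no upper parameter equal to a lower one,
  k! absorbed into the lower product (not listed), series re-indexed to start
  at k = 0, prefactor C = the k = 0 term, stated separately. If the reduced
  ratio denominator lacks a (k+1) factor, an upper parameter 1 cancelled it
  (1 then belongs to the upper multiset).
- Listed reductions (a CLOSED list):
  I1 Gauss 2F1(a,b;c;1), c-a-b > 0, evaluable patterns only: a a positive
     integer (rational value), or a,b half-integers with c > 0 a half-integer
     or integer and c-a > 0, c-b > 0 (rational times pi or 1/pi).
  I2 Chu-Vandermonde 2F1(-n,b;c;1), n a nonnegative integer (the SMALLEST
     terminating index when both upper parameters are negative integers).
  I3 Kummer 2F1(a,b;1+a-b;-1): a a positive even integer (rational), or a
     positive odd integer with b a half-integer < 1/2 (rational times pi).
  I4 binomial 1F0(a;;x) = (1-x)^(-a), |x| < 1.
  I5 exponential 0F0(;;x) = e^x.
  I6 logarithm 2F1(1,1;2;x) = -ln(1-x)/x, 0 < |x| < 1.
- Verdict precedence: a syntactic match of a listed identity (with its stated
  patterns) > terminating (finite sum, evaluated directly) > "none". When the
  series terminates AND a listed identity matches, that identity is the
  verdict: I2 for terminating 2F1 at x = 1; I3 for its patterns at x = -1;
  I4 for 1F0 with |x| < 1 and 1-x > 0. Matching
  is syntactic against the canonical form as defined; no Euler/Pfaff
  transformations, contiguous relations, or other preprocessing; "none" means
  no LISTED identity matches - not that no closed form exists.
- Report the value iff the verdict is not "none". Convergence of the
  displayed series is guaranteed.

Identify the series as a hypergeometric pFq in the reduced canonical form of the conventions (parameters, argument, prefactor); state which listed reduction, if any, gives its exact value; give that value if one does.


With C = 9/8: the canonical form is 1F0(-12; -; 4). Verdict: terminating - no listed pattern fits, but -12 in the upper list cuts the series at k = 12; direct evaluation. Value: 4782969/8.

Key step: from the first term 9/8: the two k-th powers (C = 9/8) combine into one argument.
Step ratio: r(k) = 4 * (k-12) / [(k+1)] - rational in k. x = 4; t_0 = 9/8; negate the roots.


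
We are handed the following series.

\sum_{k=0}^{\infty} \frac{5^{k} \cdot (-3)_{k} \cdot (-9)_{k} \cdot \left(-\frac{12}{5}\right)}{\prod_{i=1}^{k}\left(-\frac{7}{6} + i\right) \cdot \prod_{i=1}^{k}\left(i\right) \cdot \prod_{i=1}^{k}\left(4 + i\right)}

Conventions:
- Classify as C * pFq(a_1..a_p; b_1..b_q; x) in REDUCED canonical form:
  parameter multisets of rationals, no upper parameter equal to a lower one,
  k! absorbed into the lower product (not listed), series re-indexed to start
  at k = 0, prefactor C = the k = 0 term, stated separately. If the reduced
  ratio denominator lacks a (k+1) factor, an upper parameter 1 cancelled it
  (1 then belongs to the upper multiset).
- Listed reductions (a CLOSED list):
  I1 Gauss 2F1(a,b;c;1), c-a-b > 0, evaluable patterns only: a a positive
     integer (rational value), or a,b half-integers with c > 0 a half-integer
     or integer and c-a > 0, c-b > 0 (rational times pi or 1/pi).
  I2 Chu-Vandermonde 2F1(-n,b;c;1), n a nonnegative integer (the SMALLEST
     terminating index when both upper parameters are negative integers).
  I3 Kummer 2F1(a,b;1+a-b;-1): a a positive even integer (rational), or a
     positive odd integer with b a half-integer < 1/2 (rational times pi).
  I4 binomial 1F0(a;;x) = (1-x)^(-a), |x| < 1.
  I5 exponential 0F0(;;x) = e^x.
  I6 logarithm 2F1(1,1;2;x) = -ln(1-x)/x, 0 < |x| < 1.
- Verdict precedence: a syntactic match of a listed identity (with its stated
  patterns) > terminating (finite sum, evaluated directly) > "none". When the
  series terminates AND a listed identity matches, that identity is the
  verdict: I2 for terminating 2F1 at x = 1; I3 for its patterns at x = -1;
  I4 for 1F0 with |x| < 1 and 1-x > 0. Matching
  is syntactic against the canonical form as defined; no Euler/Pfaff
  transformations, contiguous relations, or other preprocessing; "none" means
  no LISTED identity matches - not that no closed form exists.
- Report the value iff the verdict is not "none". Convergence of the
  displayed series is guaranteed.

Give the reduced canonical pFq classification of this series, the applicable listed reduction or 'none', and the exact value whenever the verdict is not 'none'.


Canonical form: C = -\frac{12}{5} times 2F2 with upper {-9, -3}, lower {-\frac{1}{6}, 5}, x = 5. Verdict: terminating (-3 upstairs). 4 nonzero terms in all; added directly. Sum: \frac{347844}{55}.

First insight: x = 5 and the lower running product (prefactor -12/5) is a rising factorial.
Adjacent-term ratio: r(k) = 5 * (k-9) (k-3) / [(k-\frac{1}{6}) (k+5) (k+1)] - poly over poly, x = 5 from leading terms; C = -\frac{12}{5} at k = 0.


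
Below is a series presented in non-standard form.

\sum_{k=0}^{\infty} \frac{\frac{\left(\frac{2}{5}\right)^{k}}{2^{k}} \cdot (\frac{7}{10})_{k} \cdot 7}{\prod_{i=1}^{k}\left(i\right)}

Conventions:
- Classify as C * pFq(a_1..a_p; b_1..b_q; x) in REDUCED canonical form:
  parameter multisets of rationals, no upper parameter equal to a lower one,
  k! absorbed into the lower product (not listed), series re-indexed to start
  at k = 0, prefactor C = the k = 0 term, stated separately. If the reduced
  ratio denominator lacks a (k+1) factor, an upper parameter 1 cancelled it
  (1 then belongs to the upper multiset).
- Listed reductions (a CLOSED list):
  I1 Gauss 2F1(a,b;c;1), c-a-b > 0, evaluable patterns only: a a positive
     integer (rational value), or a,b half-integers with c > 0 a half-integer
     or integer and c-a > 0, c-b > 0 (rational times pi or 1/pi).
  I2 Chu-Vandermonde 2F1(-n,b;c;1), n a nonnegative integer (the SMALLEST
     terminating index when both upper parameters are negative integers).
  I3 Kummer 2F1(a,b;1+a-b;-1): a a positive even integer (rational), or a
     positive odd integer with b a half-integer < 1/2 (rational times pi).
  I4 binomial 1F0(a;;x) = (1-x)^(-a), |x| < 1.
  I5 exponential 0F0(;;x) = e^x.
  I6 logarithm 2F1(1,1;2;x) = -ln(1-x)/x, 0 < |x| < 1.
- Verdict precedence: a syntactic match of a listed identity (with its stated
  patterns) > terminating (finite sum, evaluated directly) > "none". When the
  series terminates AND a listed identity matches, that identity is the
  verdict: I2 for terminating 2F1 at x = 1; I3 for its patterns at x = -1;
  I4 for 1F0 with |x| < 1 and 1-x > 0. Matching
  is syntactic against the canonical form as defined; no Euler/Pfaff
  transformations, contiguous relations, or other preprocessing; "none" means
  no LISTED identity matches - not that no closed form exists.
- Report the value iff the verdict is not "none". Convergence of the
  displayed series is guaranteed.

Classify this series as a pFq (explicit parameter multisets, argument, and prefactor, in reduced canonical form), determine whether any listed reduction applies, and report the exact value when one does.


This is 7 * 1F0(\frac{7}{10}; -; \frac{1}{5}) in reduced canonical form. Verdict: this is binomial (I4) (the 1F0 binomial series: exponent -7/10, x = \frac{1}{5}). Value: 7 \cdot \left(\frac{4}{5}\right)^{-\frac{7}{10}}.

The tell: t_0 = 7 here, and the two k-th powers (C = 7, x = 1/5) combine into one argument.
Adjacent-term ratio: r(k) = \frac{1}{5} * (k+\frac{7}{10}) / [(k+1)] - rational; roots negated = parameters, x = \frac{1}{5}, C = 7.


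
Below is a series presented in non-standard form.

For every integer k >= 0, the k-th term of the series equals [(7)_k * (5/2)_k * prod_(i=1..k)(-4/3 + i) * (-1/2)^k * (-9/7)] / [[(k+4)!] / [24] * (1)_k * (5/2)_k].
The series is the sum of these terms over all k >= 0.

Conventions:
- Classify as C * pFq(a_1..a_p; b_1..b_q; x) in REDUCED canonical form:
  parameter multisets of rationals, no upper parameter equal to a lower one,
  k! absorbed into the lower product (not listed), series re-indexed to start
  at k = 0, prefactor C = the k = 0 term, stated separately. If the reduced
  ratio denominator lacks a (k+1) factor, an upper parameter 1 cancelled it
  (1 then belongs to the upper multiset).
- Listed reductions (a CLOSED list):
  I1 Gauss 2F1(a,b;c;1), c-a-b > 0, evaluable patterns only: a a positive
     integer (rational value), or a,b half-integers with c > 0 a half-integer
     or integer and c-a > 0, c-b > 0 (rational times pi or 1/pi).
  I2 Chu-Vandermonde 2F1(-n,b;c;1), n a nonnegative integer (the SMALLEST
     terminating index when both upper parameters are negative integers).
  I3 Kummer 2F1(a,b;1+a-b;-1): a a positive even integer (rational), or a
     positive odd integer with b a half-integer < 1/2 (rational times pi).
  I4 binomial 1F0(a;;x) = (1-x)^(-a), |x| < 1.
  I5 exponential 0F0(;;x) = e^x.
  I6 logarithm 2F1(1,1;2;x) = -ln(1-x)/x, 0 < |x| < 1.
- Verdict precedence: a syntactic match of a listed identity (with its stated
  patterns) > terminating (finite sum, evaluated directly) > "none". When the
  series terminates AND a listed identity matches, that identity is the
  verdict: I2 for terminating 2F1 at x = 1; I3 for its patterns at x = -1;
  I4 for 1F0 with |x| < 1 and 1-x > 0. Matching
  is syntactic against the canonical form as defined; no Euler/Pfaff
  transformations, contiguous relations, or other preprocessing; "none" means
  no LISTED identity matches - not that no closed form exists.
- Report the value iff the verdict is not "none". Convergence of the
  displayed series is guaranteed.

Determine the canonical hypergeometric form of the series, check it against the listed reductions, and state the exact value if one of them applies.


At argument -1/2: a 2F1 with upper {-1/3, 7}, lower {5}, scaled by C = -9/7. Verdict: none. No listed pattern accepts 2F1(-1/3, 7; 5; -1/2).

Key step: from the first term -9/7: (1)_k (prefactor -9/7) is k! itself.
Adjacent-term ratio: r(k) = (-1/2) * (k-1/3) (k+7) / [(k+5) (k+1)] - rational in k. x = (-1/2); t_0 = -9/7; negate the roots.


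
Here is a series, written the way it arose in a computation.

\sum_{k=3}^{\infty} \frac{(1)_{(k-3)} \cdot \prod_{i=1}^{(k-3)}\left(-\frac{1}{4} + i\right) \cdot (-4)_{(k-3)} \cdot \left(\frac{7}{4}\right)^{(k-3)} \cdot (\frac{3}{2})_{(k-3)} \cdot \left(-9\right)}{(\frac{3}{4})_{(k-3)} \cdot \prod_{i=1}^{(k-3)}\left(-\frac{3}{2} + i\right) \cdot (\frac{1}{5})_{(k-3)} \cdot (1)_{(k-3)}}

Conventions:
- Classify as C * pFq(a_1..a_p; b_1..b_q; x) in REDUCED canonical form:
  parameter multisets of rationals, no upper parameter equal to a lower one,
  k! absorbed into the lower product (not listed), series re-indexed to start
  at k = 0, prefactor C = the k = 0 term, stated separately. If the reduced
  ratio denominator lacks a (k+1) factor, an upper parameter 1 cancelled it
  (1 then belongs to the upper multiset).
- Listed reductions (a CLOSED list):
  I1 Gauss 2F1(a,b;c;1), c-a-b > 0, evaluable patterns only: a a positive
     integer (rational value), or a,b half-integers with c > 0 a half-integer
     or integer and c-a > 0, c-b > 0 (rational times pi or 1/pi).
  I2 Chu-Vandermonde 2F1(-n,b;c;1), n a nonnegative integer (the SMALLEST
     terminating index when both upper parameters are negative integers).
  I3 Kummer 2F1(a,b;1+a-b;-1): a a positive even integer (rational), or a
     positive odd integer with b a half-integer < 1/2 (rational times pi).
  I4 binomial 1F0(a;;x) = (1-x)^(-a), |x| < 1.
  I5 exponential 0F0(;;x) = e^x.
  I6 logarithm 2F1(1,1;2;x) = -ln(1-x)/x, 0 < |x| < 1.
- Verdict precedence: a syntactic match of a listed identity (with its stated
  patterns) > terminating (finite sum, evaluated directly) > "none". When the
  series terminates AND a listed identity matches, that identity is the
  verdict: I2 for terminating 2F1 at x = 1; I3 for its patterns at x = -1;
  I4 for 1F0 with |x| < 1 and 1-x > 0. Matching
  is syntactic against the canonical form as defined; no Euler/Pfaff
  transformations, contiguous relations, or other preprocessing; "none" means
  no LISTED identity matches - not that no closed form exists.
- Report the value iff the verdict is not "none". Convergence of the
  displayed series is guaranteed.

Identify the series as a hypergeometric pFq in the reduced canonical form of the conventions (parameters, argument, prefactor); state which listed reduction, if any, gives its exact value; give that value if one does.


Canonical form: C = -9 times 3F2 with upper {-4, 1, \frac{3}{2}}, lower {-\frac{1}{2}, \frac{1}{5}}, x = \frac{7}{4}. Verdict: terminating. (-4)_k vanishes past k = 4, leaving a 5-term sum, computed directly. Sum: \frac{208596519}{11264}.

Key observation: t_0 = -9 here, and the parameter 3/4 appears in both the upper and lower lists and cancels.
Ratio: r(k) = \frac{7}{4} * (k-4) (k+1) (k+\frac{3}{2}) / [(k-\frac{1}{2}) (k+\frac{1}{5}) (k+1)] - rational; roots negated = parameters, x = \frac{7}{4}, C = -9.


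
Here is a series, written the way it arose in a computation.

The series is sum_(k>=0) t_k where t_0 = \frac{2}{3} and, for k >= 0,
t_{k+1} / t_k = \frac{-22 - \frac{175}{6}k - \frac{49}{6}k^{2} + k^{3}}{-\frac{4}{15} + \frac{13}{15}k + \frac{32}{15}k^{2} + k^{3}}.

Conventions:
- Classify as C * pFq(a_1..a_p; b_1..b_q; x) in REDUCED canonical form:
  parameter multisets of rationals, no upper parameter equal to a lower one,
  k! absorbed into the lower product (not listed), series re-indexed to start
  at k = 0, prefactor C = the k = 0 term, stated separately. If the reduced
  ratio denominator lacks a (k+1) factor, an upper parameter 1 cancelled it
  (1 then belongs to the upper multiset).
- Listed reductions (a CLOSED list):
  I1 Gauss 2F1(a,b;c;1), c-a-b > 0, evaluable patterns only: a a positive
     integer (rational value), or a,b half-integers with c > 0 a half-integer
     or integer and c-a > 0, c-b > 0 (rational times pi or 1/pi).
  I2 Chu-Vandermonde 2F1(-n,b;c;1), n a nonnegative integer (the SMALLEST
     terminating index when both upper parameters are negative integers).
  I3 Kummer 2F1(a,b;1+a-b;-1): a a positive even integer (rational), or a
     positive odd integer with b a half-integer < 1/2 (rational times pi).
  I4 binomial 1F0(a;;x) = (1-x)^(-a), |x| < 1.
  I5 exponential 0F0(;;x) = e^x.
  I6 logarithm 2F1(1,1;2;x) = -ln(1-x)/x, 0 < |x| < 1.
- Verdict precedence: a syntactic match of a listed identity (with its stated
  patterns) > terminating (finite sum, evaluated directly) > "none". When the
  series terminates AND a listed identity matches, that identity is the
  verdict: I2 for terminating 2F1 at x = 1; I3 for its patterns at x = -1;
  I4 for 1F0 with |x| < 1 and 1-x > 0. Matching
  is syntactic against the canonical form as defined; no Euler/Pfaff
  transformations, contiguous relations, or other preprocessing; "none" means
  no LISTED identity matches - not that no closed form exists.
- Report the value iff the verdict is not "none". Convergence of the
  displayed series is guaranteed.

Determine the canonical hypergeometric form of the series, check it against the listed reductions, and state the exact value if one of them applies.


At argument 1: a 2F1 with upper {-11, \frac{3}{2}}, lower {-\frac{1}{5}}, scaled by C = \frac{2}{3}. Verdict at x = 1: Vandermonde's identity (I2) matches (terminating 2F1 at x = 1 with n = 11, b = 3/2, c = -\frac{1}{5}). Hence: -\frac{317594603}{6066536448}.

The tell: x = 1 and the expanded ratio factors over Q; C = 2/3, roots give parameters.
Step ratio: r(k) = 1 * (k-11) (k+\frac{3}{2}) / [(k-\frac{1}{5}) (k+1)] - rational in k. x = 1; t_0 = \frac{2}{3}; negate the roots.


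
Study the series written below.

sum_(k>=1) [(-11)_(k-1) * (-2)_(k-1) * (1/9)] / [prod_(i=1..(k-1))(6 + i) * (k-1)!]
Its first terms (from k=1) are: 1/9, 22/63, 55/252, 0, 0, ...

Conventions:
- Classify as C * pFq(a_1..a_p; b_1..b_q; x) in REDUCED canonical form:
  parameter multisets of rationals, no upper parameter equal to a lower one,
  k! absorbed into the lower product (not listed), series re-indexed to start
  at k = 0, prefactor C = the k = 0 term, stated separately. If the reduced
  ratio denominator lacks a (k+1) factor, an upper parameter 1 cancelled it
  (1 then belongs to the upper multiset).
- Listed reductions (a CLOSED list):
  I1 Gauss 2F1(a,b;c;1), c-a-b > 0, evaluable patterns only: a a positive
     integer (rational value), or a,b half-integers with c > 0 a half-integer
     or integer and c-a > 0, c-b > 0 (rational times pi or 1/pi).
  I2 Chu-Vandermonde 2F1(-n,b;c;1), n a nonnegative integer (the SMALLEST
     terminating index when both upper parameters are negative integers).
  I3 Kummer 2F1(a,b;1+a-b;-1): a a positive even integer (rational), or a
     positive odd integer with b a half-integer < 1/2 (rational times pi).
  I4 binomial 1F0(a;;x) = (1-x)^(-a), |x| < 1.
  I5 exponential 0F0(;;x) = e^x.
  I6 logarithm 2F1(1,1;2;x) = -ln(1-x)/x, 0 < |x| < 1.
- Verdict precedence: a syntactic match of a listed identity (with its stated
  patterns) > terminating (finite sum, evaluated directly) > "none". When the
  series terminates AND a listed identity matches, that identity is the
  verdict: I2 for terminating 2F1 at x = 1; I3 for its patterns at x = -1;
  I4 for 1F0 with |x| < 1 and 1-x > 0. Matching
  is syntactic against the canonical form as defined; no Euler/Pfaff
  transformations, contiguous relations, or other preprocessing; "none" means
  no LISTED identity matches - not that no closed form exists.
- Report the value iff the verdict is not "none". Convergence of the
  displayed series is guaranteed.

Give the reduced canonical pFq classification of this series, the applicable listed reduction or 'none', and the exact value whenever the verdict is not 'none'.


The tell: from the first term 1/9: the lower running product (C = 1/9, x = 1) is a rising factorial.
Adjacent-term ratio: r(k) = 1 * (k-11) (k-2) / [(k+7) (k+1)] - rational; roots negated = parameters, x = 1, C = 1/9.

Prefactor 1/9, argument 1: 2F1 with upper {-11, -2} over lower {7}. Verdict (x = 1): Vandermonde's identity (I2) applies (terminating 2F1 at x = 1 with n = 2, b = -11, c = 7). Value: 19/28.


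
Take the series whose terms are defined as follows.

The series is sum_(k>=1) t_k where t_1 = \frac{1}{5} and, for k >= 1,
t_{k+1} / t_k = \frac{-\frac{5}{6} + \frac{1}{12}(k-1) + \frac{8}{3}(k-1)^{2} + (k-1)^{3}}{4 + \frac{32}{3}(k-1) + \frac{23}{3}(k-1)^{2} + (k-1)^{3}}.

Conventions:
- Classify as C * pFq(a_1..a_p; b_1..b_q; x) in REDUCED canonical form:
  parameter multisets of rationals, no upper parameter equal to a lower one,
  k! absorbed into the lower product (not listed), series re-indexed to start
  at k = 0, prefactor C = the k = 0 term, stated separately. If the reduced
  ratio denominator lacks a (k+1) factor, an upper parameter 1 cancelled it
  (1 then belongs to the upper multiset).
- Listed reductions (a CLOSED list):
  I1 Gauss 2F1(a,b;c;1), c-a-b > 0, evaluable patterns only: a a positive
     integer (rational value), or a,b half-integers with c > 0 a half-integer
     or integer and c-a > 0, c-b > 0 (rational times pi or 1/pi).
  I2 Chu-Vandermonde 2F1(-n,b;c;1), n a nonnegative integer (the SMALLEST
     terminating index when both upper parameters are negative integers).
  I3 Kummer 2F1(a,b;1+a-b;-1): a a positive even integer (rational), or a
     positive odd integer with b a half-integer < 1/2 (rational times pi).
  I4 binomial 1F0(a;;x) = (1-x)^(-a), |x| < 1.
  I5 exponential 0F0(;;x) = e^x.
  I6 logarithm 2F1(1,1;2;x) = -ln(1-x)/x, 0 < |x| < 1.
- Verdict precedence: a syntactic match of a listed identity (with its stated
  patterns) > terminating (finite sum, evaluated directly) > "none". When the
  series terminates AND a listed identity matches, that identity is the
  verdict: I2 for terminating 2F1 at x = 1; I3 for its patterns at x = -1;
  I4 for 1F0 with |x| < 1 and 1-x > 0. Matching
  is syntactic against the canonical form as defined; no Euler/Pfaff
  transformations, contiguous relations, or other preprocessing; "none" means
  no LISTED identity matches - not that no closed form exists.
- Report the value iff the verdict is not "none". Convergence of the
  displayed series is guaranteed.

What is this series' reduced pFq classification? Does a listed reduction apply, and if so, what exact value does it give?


At argument 1: a 2F1 with upper {-\frac{1}{2}, \frac{5}{2}}, lower {6}, scaled by C = \frac{1}{5}. Verdict (x = 1): Gauss's theorem I1 (half-integer case) applies (x = 1; upper {-\frac{1}{2}, \frac{5}{2}} half-integers, c = 6 in the evaluable pattern). Hence: \frac{8192}{17325} / \pi.

First insight: from the first term \frac{1}{5}: the ratio is unreduced: k + 2/3 divides both sides (C = 1/5, x = 1).
Term ratio: r(k) = 1 * (k-\frac{1}{2}) (k+\frac{5}{2}) / [(k+6) (k+1)] ; factor over Q: parameters, x = 1, and C = \frac{1}{5}.


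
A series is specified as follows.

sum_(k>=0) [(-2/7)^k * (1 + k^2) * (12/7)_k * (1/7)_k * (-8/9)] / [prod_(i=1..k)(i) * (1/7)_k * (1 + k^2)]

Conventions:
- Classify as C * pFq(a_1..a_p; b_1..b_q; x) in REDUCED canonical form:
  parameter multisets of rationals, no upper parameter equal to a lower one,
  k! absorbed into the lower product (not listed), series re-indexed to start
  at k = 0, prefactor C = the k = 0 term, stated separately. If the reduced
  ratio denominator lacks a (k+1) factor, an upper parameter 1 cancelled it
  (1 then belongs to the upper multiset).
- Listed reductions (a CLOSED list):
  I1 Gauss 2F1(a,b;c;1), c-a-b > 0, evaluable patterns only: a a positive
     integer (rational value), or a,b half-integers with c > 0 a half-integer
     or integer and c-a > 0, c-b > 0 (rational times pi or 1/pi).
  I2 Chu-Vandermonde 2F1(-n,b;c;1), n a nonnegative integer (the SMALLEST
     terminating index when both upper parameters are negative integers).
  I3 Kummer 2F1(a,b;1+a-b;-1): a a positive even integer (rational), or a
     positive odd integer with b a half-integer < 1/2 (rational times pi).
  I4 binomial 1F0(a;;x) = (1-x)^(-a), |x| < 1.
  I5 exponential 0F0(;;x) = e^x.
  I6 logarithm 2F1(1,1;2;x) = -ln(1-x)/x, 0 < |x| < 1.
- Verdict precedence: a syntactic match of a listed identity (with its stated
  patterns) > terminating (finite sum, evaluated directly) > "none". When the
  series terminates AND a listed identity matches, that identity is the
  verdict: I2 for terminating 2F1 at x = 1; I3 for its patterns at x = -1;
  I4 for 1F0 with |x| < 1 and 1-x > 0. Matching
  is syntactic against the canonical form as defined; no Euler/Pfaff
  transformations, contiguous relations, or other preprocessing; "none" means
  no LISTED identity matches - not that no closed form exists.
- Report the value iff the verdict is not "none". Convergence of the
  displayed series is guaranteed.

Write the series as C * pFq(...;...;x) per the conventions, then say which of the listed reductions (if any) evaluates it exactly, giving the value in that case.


Prefactor -8/9, argument -2/7: 1F0 with upper {12/7} over lower {-}. Verdict: this is the binomial series (I4) (the 1F0 binomial series: exponent -12/7, x = -2/7). Its exact value is (-8/9) * (9/7)^(-12/7).

Key observation: x = (-2/7) and the factor k^2 + 1 cancels (top and bottom), leaving C = -8/9.
Step ratio: r(k) = (-2/7) * (k+12/7) / [(k+1)] - rational; roots negated = parameters, x = (-2/7), C = -8/9.


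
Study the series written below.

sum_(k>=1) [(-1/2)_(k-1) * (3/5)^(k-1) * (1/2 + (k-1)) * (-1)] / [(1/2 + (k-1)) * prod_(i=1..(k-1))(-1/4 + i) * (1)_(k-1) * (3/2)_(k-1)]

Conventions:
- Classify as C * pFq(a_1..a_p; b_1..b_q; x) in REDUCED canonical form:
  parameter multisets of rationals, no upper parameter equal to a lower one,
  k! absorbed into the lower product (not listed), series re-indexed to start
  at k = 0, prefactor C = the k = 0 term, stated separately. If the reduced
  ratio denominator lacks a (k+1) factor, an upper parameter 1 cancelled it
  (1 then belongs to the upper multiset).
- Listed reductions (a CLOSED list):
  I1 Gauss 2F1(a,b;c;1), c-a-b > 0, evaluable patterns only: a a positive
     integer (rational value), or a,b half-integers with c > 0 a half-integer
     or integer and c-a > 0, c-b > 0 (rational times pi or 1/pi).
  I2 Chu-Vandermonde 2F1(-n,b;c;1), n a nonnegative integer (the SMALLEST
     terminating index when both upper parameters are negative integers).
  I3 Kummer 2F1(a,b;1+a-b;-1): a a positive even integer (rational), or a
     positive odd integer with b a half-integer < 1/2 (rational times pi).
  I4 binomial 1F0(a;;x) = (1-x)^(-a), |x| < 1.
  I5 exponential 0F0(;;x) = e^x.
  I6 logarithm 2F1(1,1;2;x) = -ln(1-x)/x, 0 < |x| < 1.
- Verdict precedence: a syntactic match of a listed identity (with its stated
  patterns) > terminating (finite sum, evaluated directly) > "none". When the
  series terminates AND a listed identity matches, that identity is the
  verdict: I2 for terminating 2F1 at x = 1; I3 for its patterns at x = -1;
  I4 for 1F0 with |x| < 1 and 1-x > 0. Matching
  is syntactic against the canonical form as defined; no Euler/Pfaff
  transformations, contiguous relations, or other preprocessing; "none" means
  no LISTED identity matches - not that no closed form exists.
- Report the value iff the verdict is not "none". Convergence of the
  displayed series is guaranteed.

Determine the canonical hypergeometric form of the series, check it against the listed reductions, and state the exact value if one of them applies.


Key step: with t_0 = -1, (1)_k (C = -1) is k! itself.
Consecutive-term ratio: r(k) = (3/5) * (k-1/2) / [(k+3/4) (k+3/2) (k+1)] - rational; roots negated = parameters, x = (3/5), C = -1.

Prefactor -1, argument 3/5: 1F2 with upper {-1/2} over lower {3/4, 3/2}. Verdict: none (x = 3/5): each listed identity misses the multisets {-1/2} ; {3/4, 3/2}.


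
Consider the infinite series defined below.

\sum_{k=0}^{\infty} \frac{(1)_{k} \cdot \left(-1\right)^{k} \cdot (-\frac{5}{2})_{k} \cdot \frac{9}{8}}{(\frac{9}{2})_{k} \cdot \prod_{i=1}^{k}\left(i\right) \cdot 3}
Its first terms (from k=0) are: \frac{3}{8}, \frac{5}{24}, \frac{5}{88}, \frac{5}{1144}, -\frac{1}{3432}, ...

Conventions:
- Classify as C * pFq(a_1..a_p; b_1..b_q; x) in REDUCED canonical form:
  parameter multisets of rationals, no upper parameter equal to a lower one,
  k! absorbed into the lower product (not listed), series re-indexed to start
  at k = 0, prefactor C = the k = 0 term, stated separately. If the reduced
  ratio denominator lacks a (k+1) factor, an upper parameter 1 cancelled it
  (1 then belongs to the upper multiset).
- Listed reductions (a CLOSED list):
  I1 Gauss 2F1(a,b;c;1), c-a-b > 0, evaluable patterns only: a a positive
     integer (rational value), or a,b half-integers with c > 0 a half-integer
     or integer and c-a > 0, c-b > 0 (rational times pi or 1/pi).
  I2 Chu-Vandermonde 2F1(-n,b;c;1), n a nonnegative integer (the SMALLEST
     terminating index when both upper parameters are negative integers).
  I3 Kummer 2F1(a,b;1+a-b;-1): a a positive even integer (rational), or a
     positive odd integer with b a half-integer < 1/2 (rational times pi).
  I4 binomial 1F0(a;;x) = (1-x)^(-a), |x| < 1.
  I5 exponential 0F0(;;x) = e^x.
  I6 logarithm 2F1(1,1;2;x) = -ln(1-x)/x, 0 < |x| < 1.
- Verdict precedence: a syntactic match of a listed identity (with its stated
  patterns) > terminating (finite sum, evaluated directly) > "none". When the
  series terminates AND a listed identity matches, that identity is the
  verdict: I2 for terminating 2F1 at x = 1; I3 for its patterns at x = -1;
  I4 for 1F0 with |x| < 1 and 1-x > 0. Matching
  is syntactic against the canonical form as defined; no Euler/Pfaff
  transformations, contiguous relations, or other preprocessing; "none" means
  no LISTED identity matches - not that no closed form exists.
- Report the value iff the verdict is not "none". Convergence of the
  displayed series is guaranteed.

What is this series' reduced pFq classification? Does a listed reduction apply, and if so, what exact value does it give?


Prefactor \frac{3}{8}, argument -1: 2F1 with upper {-\frac{5}{2}, 1} over lower {\frac{9}{2}}. Verdict at x = -1: the Kummer evaluation I3 matches (x = -1; c = \frac{9}{2} equals 1+a-b for upper {-\frac{5}{2}, 1}: listed pattern). Its exact value is \frac{105}{512} \cdot \pi.

First insight: t_0 being \frac{3}{8}, the constant factors (prefactor 3/8) combine into one prefactor.
Adjacent-term ratio: r(k) = -1 * (k-\frac{5}{2}) (k+1) / [(k+\frac{9}{2}) (k+1)] - rational in k, leading ratio -1; with t_0 = \frac{3}{8}, classification follows.


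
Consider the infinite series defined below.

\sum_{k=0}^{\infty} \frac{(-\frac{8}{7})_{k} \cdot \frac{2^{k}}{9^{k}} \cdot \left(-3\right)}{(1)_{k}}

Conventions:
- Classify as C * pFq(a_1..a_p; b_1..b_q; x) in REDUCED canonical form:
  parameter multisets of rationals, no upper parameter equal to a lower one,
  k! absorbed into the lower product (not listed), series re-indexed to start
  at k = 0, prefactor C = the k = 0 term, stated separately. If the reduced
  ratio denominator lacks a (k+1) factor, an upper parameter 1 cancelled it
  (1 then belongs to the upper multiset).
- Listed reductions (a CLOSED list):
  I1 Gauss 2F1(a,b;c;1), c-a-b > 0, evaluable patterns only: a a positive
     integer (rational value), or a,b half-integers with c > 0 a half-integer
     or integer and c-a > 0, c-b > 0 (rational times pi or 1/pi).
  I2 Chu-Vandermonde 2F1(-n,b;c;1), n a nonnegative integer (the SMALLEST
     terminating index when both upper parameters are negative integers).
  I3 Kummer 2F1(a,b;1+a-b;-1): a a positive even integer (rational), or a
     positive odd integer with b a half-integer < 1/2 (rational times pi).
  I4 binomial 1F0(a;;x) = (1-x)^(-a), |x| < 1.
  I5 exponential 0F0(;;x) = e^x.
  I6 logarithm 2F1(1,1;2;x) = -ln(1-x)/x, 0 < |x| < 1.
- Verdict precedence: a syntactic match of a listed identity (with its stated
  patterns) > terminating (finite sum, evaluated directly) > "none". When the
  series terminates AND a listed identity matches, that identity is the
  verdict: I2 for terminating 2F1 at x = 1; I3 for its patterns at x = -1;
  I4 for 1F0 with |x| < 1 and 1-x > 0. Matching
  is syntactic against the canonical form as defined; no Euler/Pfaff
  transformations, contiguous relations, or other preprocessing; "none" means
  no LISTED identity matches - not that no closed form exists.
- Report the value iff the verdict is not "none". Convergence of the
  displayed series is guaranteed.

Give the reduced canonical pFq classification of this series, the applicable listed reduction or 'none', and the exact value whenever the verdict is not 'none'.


Canonical form: C = -3 times 1F0 with upper {-\frac{8}{7}}, lower {-}, x = \frac{2}{9}. Verdict: this is binomial (I4) (the 1F0 binomial series: exponent 8/7, x = \frac{2}{9}). Sum: \left(-3\right) \cdot \left(\frac{7}{9}\right)^{\frac{8}{7}}.

The tell: t_0 being -3, the two geometric factors (C = -3, x = 2/9) combine into one argument.
Term ratio: r(k) = \frac{2}{9} * (k-\frac{8}{7}) / [(k+1)] - rational in k. x = \frac{2}{9}; t_0 = -3; negate the roots.


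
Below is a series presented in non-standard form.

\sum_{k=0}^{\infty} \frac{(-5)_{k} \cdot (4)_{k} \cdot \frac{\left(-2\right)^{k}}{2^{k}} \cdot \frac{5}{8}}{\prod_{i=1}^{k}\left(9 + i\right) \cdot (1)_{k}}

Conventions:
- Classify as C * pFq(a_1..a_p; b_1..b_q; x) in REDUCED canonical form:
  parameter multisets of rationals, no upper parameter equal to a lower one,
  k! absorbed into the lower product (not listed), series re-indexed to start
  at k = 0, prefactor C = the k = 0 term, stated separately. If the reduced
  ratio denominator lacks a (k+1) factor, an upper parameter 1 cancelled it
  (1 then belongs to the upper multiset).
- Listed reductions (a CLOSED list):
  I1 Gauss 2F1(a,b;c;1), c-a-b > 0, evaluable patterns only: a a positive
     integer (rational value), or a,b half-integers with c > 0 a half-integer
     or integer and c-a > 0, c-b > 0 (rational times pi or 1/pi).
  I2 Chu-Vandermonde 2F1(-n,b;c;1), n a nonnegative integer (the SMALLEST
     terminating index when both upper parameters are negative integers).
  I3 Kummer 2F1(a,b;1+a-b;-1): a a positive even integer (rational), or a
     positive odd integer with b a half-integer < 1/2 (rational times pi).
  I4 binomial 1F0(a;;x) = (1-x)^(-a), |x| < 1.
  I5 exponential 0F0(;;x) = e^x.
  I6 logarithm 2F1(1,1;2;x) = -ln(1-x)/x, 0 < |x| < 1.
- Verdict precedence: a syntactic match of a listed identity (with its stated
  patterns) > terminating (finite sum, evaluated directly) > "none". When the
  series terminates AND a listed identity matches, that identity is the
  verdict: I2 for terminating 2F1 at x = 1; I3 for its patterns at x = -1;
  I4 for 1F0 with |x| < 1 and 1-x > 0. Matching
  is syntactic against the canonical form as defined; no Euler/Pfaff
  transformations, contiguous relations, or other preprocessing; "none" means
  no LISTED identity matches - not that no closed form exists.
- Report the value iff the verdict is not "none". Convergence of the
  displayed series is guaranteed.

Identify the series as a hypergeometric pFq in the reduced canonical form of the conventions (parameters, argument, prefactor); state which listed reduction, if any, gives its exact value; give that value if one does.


With C = \frac{5}{8}: the canonical form is 2F1(-5, 4; 10; -1). Verdict (x = -1): the Kummer evaluation I3 applies (x = -1; c = 10 equals 1+a-b for upper {-5, 4}: listed pattern). Hence: \frac{15}{4}.

Key observation: with t_0 = \frac{5}{8}, the two k-th powers (C = 5/8, x = -1) combine into one argument.
Step ratio: r(k) = -1 * (k-5) (k+4) / [(k+10) (k+1)] ; factor over Q: parameters, x = -1, and C = \frac{5}{8}.


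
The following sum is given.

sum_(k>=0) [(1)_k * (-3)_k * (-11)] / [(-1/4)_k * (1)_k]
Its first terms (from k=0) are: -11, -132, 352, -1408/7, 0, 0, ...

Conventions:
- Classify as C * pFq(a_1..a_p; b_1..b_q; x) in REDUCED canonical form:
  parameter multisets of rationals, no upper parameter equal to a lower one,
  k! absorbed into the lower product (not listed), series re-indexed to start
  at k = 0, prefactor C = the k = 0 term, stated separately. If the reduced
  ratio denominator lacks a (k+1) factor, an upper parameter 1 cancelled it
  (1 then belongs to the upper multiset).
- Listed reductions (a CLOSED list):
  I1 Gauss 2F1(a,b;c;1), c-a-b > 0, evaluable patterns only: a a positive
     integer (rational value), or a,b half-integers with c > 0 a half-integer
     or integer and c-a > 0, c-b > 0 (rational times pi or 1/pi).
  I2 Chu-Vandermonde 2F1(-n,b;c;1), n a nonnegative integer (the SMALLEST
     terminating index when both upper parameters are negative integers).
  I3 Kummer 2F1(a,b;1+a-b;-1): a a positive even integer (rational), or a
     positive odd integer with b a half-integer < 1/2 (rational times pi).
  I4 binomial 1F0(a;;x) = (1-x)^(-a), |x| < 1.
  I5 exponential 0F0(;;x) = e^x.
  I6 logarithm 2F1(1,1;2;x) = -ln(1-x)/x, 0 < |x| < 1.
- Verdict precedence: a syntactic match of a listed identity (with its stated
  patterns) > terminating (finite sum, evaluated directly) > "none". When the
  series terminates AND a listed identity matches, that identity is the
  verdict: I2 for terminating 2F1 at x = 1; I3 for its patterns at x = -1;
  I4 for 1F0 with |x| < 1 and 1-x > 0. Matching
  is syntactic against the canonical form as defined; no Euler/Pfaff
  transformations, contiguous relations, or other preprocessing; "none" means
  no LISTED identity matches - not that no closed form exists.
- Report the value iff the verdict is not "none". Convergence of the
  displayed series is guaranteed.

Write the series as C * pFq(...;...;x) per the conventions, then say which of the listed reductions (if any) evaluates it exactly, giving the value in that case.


The tell: with t_0 = -11, (1)_k (C = -11, x = 1) is k! itself.
Term ratio: r(k) = 1 * (k-3) (k+1) / [(k-1/4) (k+1)] - rational in k, leading ratio 1; with t_0 = -11, classification follows.

At argument 1: a 2F1 with upper {-3, 1}, lower {-1/4}, scaled by C = -11. Verdict: Vandermonde's identity (I2) fires (terminating 2F1 at x = 1 with n = 3, b = 1, c = -1/4). Exact value: 55/7.


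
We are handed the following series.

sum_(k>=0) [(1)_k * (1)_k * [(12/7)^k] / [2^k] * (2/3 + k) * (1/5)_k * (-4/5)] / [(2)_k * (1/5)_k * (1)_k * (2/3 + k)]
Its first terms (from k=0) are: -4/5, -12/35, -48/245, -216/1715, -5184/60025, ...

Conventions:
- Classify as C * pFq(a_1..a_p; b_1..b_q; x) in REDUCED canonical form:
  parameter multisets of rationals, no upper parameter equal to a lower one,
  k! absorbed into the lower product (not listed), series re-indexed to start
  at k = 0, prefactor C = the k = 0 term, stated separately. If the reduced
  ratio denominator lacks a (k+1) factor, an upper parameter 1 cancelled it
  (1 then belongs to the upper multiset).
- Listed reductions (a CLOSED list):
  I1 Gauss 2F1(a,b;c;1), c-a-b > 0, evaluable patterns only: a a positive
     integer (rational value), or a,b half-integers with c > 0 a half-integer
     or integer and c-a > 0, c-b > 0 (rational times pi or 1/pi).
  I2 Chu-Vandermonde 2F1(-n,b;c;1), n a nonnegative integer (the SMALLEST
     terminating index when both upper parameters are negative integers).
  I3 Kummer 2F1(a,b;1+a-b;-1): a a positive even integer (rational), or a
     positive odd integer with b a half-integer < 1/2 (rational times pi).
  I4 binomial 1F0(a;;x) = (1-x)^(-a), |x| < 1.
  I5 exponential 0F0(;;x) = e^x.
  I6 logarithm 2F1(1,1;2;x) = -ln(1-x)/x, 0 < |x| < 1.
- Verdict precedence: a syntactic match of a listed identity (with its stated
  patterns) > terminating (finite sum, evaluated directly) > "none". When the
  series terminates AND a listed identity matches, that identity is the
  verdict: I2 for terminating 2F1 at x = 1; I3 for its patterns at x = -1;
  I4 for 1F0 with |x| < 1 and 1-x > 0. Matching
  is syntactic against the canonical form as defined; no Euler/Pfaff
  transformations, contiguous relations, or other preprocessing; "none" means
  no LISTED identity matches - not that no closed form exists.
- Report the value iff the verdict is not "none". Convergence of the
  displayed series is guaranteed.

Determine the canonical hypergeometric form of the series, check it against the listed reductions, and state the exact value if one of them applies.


Structural cue: with t_0 = -4/5, (1)_k (C = -4/5, x = 6/7) is k! itself.
Consecutive-term ratio: r(k) = (6/7) * (k+1) (k+1) / [(k+2) (k+1)] - rational in k. x = (6/7); t_0 = -4/5; negate the roots.

Reduced: x = 6/7, 2F1, upper = {1, 1}, lower = {2}, C = -4/5. Verdict (x = 6/7): logarithm (I6) applies (the logarithm: parameters (1,1;2), x = 6/7). Value: (14/15) * ln(1/7).
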